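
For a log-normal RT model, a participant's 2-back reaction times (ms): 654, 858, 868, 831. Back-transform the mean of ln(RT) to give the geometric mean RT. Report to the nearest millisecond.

798 ms

ln(RT): 6.4831, 6.7546, 6.7662, 6.7226
Mean ln(RT) = 26.7265/4 = 6.68163
Geometric mean = exp(6.68163) = 797.62 ms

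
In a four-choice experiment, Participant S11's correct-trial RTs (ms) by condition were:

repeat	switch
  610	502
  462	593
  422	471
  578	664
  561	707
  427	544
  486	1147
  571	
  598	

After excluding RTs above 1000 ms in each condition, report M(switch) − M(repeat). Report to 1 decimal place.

switch: exclude 1147
M(repeat) = 4715/9 = 523.889
M(switch) = 3481/6 = 580.167
Difference = 580.167 − 523.889 = 56.278 ms

56.3 ms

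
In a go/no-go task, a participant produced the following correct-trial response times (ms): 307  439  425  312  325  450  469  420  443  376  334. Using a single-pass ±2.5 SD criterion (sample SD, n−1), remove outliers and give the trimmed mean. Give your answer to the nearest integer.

391 ms

n = 11, ΣRT = 4300, M = 390.909
Σ(x−M)² = 37696.91; s = √(37696.91/10) = 61.398
Cutoffs: 390.909 ± 2.5·61.398 → [237.4, 544.4]
No RTs fall outside the cutoffs; all 11 retained. Mean = 4300/11 = 390.909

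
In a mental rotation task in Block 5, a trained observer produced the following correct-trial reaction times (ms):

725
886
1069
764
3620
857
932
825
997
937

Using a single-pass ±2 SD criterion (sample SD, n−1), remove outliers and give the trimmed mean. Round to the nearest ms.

n = 10, ΣRT = 11612, M = 1161.200
Σ(x−M)² = 6813299.60; s = √(6813299.60/9) = 870.077
Cutoffs: 1161.200 ± 2·870.077 → [-579.0, 2901.4]
Outside: 3620 → excluded.
Retained (n=9): Σ = 7992, mean = 7992/9 = 888.000

888 ms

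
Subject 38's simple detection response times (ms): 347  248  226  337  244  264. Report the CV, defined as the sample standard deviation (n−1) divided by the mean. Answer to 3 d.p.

0.185

n = 6, Σ = 1666, M = 277.6667
Σ(x−M)² = 13197.333; s = √(13197.333/5) = 51.3757
CV = 51.3757 / 277.6667 = 0.18503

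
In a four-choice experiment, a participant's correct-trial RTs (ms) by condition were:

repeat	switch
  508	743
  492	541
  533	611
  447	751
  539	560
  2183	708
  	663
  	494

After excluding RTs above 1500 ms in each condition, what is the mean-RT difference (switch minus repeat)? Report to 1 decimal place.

130.1 ms

repeat: exclude 2183
M(repeat) = 2519/5 = 503.800
M(switch) = 5071/8 = 633.875
Difference = 633.875 − 503.800 = 130.075 ms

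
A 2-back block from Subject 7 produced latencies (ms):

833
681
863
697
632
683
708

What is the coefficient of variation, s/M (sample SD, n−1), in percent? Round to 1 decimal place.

11.8%

n = 7, Σ = 5097, M = 728.1429
Σ(x−M)² = 44060.857; s = √(44060.857/6) = 85.6941
CV = 85.6941 / 728.1429 = 0.11769 = 11.769%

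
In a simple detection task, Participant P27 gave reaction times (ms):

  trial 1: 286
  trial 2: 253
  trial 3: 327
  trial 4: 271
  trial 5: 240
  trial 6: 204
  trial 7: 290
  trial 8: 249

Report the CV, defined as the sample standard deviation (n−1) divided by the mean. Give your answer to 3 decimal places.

n = 8, Σ = 2120, M = 265.0000
Σ(x−M)² = 9692.000; s = √(9692.000/7) = 37.2098
CV = 37.2098 / 265.0000 = 0.14041

0.140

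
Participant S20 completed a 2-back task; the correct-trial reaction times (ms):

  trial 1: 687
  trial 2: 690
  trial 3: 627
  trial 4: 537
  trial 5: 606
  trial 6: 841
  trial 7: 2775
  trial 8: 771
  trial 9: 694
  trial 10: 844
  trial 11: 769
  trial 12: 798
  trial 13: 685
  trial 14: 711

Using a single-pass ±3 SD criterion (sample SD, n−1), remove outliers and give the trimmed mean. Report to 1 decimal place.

n = 14, ΣRT = 12035, M = 859.643
Σ(x−M)² = 4050231.21; s = √(4050231.21/13) = 558.172
Cutoffs: 859.643 ± 3·558.172 → [-814.9, 2534.2]
Outside: 2775 → excluded.
Retained (n=13): Σ = 9260, mean = 9260/13 = 712.308

712.3 ms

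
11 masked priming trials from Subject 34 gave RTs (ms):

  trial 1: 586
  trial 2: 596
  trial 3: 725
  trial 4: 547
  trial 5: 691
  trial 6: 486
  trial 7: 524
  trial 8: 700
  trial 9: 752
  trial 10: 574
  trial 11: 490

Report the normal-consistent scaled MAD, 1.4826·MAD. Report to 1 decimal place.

142.3 ms

Sorted: 486, 490, 524, 547, 574, 586, 596, 691, 700, 725, 752 → median = 586
|x − 586| sorted: 0, 10, 12, 39, 62, 96, 100, 105, 114, 139, 166 → MAD = 96
Robust SD ≈ 1.4826 × 96 = 142.330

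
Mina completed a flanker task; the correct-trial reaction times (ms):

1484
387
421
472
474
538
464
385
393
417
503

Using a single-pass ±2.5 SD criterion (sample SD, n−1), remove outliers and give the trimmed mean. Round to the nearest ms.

445 ms

n = 11, ΣRT = 5938, M = 539.818
Σ(x−M)² = 1005597.64; s = √(1005597.64/10) = 317.112
Cutoffs: 539.818 ± 2.5·317.112 → [-253.0, 1332.6]
Outside: 1484 → excluded.
Retained (n=10): Σ = 4454, mean = 4454/10 = 445.400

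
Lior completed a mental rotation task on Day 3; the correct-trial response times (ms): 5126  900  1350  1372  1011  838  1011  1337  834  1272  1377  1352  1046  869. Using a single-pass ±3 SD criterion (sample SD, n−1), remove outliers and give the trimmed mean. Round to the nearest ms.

n = 14, ΣRT = 19695, M = 1406.786
Σ(x−M)² = 15505020.36; s = √(15505020.36/13) = 1092.105
Cutoffs: 1406.786 ± 3·1092.105 → [-1869.5, 4683.1]
Outside: 5126 → excluded.
Retained (n=13): Σ = 14569, mean = 14569/13 = 1120.692

1121 ms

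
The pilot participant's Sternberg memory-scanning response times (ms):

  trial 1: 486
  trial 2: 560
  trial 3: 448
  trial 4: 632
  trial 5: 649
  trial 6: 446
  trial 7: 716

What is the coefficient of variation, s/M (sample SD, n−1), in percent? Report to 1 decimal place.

19.0%

n = 7, Σ = 3937, M = 562.4286
Σ(x−M)² = 68415.714; s = √(68415.714/6) = 106.7830
CV = 106.7830 / 562.4286 = 0.18986 = 18.986%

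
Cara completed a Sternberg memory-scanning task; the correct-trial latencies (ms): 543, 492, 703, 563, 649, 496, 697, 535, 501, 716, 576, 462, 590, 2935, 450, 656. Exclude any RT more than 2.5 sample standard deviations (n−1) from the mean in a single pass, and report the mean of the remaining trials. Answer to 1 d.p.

n = 16, ΣRT = 11564, M = 722.750
Σ(x−M)² = 5333499.00; s = √(5333499.00/15) = 596.294
Cutoffs: 722.750 ± 2.5·596.294 → [-768.0, 2213.5]
Outside: 2935 → excluded.
Retained (n=15): Σ = 8629, mean = 8629/15 = 575.267

575.3 ms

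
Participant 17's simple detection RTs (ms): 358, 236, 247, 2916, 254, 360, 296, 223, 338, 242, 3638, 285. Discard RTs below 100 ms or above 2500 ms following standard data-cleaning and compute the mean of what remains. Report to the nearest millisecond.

Excluded: 2916, 3638
Retained (n=10): Σ = 2839
Mean = 2839/10 = 283.9000

284 ms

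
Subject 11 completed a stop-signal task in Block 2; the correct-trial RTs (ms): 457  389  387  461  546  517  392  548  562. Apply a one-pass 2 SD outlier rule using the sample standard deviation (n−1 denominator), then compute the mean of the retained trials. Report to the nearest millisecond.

n = 9, ΣRT = 4259, M = 473.222
Σ(x−M)² = 42223.56; s = √(42223.56/8) = 72.649
Cutoffs: 473.222 ± 2·72.649 → [327.9, 618.5]
No RTs fall outside the cutoffs; all 9 retained. Mean = 4259/9 = 473.222

473 ms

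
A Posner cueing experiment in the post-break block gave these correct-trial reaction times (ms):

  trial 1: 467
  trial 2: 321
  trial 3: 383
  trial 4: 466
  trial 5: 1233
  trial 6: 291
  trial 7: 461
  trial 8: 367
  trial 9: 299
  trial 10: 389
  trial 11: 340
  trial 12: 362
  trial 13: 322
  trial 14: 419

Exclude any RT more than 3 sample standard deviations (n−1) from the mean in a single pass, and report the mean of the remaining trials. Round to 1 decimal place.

375.9 ms

n = 14, ΣRT = 6120, M = 437.143
Σ(x−M)² = 728451.71; s = √(728451.71/13) = 236.717
Cutoffs: 437.143 ± 3·236.717 → [-273.0, 1147.3]
Outside: 1233 → excluded.
Retained (n=13): Σ = 4887, mean = 4887/13 = 375.923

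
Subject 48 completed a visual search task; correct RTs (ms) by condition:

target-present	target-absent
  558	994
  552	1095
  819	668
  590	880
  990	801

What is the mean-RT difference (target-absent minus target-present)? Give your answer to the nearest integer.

186 ms

M(target-present) = 3509/5 = 701.800
M(target-absent) = 4438/5 = 887.600
Difference = 887.600 − 701.800 = 185.800 ms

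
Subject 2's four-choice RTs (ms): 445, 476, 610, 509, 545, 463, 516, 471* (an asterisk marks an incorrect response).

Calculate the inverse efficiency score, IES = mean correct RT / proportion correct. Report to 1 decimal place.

Correct trials (n=7): 445, 476, 610, 509, 545, 463, 516
Mean correct RT = 3564/7 = 509.1429 ms
Proportion correct = 7/8
IES = 509.1429 / (7/8) = 581.878 ms

581.9 ms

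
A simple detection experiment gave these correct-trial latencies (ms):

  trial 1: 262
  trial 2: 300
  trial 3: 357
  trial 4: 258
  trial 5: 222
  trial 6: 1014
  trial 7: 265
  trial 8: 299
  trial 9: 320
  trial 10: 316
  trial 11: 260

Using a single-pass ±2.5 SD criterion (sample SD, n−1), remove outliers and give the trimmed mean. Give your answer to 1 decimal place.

n = 11, ΣRT = 3873, M = 352.091
Σ(x−M)² = 495970.91; s = √(495970.91/10) = 222.704
Cutoffs: 352.091 ± 2.5·222.704 → [-204.7, 908.9]
Outside: 1014 → excluded.
Retained (n=10): Σ = 2859, mean = 2859/10 = 285.900

285.9 ms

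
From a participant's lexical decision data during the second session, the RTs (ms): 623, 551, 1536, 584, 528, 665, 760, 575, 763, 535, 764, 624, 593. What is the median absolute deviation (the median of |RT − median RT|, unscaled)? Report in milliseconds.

Sorted: 528, 535, 551, 575, 584, 593, 623, 624, 665, 760, 763, 764, 1536 → median = 623
|x − 623|: 0, 72, 913, 39, 95, 42, 137, 48, 140, 88, 141, 1, 30
Sorted deviations: 0, 1, 30, 39, 42, 48, 72, 88, 95, 137, 140, 141, 913 → MAD = 72

72 ms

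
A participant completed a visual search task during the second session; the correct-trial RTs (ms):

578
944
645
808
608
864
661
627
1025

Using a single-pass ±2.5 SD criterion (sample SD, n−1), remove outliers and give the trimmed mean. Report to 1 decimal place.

751.1 ms

n = 9, ΣRT = 6760, M = 751.111
Σ(x−M)² = 213432.89; s = √(213432.89/8) = 163.337
Cutoffs: 751.111 ± 2.5·163.337 → [342.8, 1159.5]
No RTs fall outside the cutoffs; all 9 retained. Mean = 6760/9 = 751.111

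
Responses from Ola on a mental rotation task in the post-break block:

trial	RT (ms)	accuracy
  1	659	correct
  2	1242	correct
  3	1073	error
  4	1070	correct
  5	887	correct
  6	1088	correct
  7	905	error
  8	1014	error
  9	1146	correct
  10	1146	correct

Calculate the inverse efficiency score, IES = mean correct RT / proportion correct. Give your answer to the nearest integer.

Correct trials (n=7): 659, 1242, 1070, 887, 1088, 1146, 1146
Mean correct RT = 7238/7 = 1034.0000 ms
Proportion correct = 7/10
IES = 1034.0000 / (7/10) = 1477.143 ms

1477 ms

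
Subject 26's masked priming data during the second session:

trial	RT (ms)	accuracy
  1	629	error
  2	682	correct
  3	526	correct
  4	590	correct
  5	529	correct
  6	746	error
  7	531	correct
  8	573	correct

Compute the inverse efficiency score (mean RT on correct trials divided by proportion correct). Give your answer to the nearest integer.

762 ms

Correct trials (n=6): 682, 526, 590, 529, 531, 573
Mean correct RT = 3431/6 = 571.8333 ms
Proportion correct = 6/8
IES = 571.8333 / (6/8) = 762.444 ms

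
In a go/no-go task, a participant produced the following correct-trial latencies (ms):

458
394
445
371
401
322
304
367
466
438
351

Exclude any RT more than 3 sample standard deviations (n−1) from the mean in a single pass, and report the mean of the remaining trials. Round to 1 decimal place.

392.5 ms

n = 11, ΣRT = 4317, M = 392.455
Σ(x−M)² = 30230.73; s = √(30230.73/10) = 54.982
Cutoffs: 392.455 ± 3·54.982 → [227.5, 557.4]
No RTs fall outside the cutoffs; all 11 retained. Mean = 4317/11 = 392.455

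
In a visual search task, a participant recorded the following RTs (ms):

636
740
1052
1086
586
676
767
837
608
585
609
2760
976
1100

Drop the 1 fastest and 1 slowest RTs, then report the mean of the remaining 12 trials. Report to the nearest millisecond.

Sorted: 585, 586, 608, 609, 636, 676, 740, 767, 837, 976, 1052, 1086, 1100, 2760
Drop lowest 1 (585) and highest 1 (2760)
Remaining (n=12): Σ = 9673, mean = 9673/12 = 806.083

806 ms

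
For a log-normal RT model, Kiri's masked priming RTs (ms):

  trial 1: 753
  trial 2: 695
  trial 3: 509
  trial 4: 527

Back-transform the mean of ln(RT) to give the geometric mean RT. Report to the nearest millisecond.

612 ms

ln(RT): 6.6241, 6.5439, 6.2324, 6.2672
Mean ln(RT) = 25.6676/4 = 6.41691
Geometric mean = exp(6.41691) = 612.11 ms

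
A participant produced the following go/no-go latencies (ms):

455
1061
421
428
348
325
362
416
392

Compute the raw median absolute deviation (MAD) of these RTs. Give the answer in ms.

39 ms

Sorted: 325, 348, 362, 392, 416, 421, 428, 455, 1061 → median = 416
|x − 416|: 39, 645, 5, 12, 68, 91, 54, 0, 24
Sorted deviations: 0, 5, 12, 24, 39, 54, 68, 91, 645 → MAD = 39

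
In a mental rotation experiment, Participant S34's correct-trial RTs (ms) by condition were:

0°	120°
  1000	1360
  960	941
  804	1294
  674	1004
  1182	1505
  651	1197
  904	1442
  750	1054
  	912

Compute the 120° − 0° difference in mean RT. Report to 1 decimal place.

324.3 ms

M(0°) = 6925/8 = 865.625
M(120°) = 10709/9 = 1189.889
Difference = 1189.889 − 865.625 = 324.264 ms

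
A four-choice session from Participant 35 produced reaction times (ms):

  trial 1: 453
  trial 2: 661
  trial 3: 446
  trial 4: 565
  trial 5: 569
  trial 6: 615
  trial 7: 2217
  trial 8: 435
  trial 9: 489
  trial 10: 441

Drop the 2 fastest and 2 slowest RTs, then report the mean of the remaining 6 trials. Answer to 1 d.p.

Sorted: 435, 441, 446, 453, 489, 565, 569, 615, 661, 2217
Drop lowest 2 (435, 441) and highest 2 (661, 2217)
Remaining (n=6): Σ = 3137, mean = 3137/6 = 522.833

522.8 ms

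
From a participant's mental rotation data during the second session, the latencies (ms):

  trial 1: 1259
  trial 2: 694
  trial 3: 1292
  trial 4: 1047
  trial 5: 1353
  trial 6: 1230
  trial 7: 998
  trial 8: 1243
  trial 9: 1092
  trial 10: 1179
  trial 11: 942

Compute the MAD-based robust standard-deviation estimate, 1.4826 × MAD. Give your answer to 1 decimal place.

167.5 ms

Sorted: 694, 942, 998, 1047, 1092, 1179, 1230, 1243, 1259, 1292, 1353 → median = 1179
|x − 1179| sorted: 0, 51, 64, 80, 87, 113, 132, 174, 181, 237, 485 → MAD = 113
Robust SD ≈ 1.4826 × 113 = 167.534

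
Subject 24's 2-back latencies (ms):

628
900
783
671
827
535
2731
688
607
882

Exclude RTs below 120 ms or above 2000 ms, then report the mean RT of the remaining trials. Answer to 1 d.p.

724.6 ms

Excluded: 2731
Retained (n=9): Σ = 6521
Mean = 6521/9 = 724.5556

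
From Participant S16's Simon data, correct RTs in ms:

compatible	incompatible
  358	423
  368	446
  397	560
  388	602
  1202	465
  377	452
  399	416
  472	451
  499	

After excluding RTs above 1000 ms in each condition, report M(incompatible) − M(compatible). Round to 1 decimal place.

69.6 ms

compatible: exclude 1202
M(compatible) = 3258/8 = 407.250
M(incompatible) = 3815/8 = 476.875
Difference = 476.875 − 407.250 = 69.625 ms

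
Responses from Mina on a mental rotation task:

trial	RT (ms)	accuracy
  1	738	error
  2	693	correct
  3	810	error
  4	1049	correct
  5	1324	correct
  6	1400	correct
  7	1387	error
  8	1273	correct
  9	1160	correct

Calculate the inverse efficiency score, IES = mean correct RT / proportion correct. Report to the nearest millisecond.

1725 ms

Correct trials (n=6): 693, 1049, 1324, 1400, 1273, 1160
Mean correct RT = 6899/6 = 1149.8333 ms
Proportion correct = 6/9
IES = 1149.8333 / (6/9) = 1724.750 ms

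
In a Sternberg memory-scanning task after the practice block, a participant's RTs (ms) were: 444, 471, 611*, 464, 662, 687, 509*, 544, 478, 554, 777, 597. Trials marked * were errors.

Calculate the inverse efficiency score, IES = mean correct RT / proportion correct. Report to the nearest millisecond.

681 ms

Correct trials (n=10): 444, 471, 464, 662, 687, 544, 478, 554, 777, 597
Mean correct RT = 5678/10 = 567.8000 ms
Proportion correct = 10/12
IES = 567.8000 / (10/12) = 681.360 ms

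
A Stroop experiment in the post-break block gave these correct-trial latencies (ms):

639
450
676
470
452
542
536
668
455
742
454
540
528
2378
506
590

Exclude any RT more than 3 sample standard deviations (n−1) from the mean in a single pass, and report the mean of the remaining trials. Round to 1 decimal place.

549.9 ms

n = 16, ΣRT = 10626, M = 664.125
Σ(x−M)² = 3256401.75; s = √(3256401.75/15) = 465.933
Cutoffs: 664.125 ± 3·465.933 → [-733.7, 2061.9]
Outside: 2378 → excluded.
Retained (n=15): Σ = 8248, mean = 8248/15 = 549.867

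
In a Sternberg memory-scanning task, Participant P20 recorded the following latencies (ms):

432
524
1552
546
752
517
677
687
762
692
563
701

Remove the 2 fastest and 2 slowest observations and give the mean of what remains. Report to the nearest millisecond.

643 ms

Sorted: 432, 517, 524, 546, 563, 677, 687, 692, 701, 752, 762, 1552
Drop lowest 2 (432, 517) and highest 2 (762, 1552)
Remaining (n=8): Σ = 5142, mean = 5142/8 = 642.750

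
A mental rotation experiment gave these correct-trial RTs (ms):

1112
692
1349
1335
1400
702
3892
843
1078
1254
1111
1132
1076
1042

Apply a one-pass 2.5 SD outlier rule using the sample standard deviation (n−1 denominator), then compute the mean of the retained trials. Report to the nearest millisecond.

1087 ms

n = 14, ΣRT = 18018, M = 1287.000
Σ(x−M)² = 7933270.00; s = √(7933270.00/13) = 781.186
Cutoffs: 1287.000 ± 2.5·781.186 → [-666.0, 3240.0]
Outside: 3892 → excluded.
Retained (n=13): Σ = 14126, mean = 14126/13 = 1086.615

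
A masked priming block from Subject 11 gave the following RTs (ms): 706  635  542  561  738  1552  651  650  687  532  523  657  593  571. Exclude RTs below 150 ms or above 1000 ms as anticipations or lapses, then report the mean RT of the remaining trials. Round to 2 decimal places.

618.92 ms

Excluded: 1552
Retained (n=13): Σ = 8046
Mean = 8046/13 = 618.9231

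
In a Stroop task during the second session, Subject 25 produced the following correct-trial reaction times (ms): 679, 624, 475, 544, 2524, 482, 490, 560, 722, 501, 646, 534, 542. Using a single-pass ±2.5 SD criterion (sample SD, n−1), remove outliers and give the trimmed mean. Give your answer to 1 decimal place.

566.6 ms

n = 13, ΣRT = 9323, M = 717.154
Σ(x−M)² = 3611073.69; s = √(3611073.69/12) = 548.564
Cutoffs: 717.154 ± 2.5·548.564 → [-654.3, 2088.6]
Outside: 2524 → excluded.
Retained (n=12): Σ = 6799, mean = 6799/12 = 566.583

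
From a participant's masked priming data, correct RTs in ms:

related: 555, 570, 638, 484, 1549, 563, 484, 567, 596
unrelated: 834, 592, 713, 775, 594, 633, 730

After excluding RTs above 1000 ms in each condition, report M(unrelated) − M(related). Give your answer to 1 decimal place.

related: exclude 1549
M(related) = 4457/8 = 557.125
M(unrelated) = 4871/7 = 695.857
Difference = 695.857 − 557.125 = 138.732 ms

138.7 ms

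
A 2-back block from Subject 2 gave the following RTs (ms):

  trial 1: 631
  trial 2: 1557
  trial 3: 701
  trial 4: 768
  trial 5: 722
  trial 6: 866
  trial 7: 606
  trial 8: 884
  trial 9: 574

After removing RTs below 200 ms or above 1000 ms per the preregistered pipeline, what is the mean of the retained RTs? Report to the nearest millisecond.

719 ms

Excluded: 1557
Retained (n=8): Σ = 5752
Mean = 5752/8 = 719.0000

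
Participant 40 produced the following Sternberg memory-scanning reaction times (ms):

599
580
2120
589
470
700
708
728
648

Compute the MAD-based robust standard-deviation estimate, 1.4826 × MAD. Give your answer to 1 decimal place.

89.0 ms

Sorted: 470, 580, 589, 599, 648, 700, 708, 728, 2120 → median = 648
|x − 648| sorted: 0, 49, 52, 59, 60, 68, 80, 178, 1472 → MAD = 60
Robust SD ≈ 1.4826 × 60 = 88.956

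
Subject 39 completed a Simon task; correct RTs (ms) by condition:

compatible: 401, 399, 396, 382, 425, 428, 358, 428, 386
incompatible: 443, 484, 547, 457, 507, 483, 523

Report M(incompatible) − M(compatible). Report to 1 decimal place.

M(compatible) = 3603/9 = 400.333
M(incompatible) = 3444/7 = 492.000
Difference = 492.000 − 400.333 = 91.667 ms

91.7 ms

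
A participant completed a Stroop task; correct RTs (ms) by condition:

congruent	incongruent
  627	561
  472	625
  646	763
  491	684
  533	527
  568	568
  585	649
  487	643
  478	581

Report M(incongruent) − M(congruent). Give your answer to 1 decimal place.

79.3 ms

M(congruent) = 4887/9 = 543.000
M(incongruent) = 5601/9 = 622.333
Difference = 622.333 − 543.000 = 79.333 ms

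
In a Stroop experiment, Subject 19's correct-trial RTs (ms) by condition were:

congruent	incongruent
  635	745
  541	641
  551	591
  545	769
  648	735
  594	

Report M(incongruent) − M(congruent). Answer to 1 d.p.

M(congruent) = 3514/6 = 585.667
M(incongruent) = 3481/5 = 696.200
Difference = 696.200 − 585.667 = 110.533 ms

110.5 ms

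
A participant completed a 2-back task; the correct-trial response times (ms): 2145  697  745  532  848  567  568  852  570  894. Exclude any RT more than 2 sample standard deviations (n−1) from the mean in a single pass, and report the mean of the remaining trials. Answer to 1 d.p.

n = 10, ΣRT = 8418, M = 841.800
Σ(x−M)² = 2051867.60; s = √(2051867.60/9) = 477.478
Cutoffs: 841.800 ± 2·477.478 → [-113.2, 1796.8]
Outside: 2145 → excluded.
Retained (n=9): Σ = 6273, mean = 6273/9 = 697.000

697.0 ms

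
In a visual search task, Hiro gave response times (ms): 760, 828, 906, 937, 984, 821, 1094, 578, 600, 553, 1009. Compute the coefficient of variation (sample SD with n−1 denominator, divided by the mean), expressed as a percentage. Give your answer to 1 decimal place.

n = 11, Σ = 9070, M = 824.5455
Σ(x−M)² = 340468.727; s = √(340468.727/10) = 184.5179
CV = 184.5179 / 824.5455 = 0.22378 = 22.378%

22.4%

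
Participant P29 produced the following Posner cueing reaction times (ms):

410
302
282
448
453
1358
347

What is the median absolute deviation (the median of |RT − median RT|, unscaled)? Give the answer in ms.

Sorted: 282, 302, 347, 410, 448, 453, 1358 → median = 410
|x − 410|: 0, 108, 128, 38, 43, 948, 63
Sorted deviations: 0, 38, 43, 63, 108, 128, 948 → MAD = 63

63 ms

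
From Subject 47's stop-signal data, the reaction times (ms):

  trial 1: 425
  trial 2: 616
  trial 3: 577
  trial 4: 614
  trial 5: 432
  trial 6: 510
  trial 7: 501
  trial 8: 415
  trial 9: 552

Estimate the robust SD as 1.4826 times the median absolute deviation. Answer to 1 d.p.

Sorted: 415, 425, 432, 501, 510, 552, 577, 614, 616 → median = 510
|x − 510| sorted: 0, 9, 42, 67, 78, 85, 95, 104, 106 → MAD = 78
Robust SD ≈ 1.4826 × 78 = 115.643

115.6 ms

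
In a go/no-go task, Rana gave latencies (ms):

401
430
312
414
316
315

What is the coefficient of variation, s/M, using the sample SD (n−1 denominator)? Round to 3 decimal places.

n = 6, Σ = 2188, M = 364.6667
Σ(x−M)² = 15631.333; s = √(15631.333/5) = 55.9130
CV = 55.9130 / 364.6667 = 0.15333

0.153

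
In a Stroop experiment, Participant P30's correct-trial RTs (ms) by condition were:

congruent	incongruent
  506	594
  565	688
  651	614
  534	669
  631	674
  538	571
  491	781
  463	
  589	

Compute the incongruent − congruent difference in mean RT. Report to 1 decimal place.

M(congruent) = 4968/9 = 552.000
M(incongruent) = 4591/7 = 655.857
Difference = 655.857 − 552.000 = 103.857 ms

103.9 ms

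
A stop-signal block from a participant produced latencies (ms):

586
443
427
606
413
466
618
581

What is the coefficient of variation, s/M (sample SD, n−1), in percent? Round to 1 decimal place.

17.0%

n = 8, Σ = 4140, M = 517.5000
Σ(x−M)² = 53970.000; s = √(53970.000/7) = 87.8066
CV = 87.8066 / 517.5000 = 0.16967 = 16.967%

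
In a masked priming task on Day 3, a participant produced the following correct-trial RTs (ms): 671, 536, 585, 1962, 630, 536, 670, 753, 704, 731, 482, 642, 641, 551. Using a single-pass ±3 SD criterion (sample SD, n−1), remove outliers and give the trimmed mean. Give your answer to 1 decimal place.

625.5 ms

n = 14, ΣRT = 10094, M = 721.000
Σ(x−M)² = 1740484.00; s = √(1740484.00/13) = 365.901
Cutoffs: 721.000 ± 3·365.901 → [-376.7, 1818.7]
Outside: 1962 → excluded.
Retained (n=13): Σ = 8132, mean = 8132/13 = 625.538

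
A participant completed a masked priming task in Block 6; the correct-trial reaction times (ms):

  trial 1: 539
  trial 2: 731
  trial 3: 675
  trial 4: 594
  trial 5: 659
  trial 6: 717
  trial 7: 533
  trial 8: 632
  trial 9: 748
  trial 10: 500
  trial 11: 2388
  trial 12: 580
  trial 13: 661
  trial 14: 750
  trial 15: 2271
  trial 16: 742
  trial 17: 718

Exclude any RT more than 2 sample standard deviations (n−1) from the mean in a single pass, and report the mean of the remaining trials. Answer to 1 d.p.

n = 17, ΣRT = 14438, M = 849.294
Σ(x−M)² = 5074515.53; s = √(5074515.53/16) = 563.167
Cutoffs: 849.294 ± 2·563.167 → [-277.0, 1975.6]
Outside: 2271, 2388 → excluded.
Retained (n=15): Σ = 9779, mean = 9779/15 = 651.933

651.9 ms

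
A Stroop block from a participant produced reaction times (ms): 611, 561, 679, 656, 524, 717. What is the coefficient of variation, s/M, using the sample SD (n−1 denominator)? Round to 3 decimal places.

0.117

n = 6, Σ = 3748, M = 624.6667
Σ(x−M)² = 26833.333; s = √(26833.333/5) = 73.2575
CV = 73.2575 / 624.6667 = 0.11727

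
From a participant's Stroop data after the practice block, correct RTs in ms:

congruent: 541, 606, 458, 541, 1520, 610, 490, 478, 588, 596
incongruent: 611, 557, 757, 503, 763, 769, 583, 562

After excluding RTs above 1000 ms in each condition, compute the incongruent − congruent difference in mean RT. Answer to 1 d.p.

congruent: exclude 1520
M(congruent) = 4908/9 = 545.333
M(incongruent) = 5105/8 = 638.125
Difference = 638.125 − 545.333 = 92.792 ms

92.8 ms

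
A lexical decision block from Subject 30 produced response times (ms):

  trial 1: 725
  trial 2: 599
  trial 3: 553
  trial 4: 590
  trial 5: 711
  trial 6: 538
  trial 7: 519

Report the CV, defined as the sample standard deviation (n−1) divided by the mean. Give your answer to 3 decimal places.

0.136

n = 7, Σ = 4235, M = 605.0000
Σ(x−M)² = 40486.000; s = √(40486.000/6) = 82.1442
CV = 82.1442 / 605.0000 = 0.13578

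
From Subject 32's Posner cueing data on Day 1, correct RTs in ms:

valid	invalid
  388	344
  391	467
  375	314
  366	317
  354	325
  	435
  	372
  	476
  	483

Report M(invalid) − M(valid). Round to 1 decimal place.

17.8 ms

M(valid) = 1874/5 = 374.800
M(invalid) = 3533/9 = 392.556
Difference = 392.556 − 374.800 = 17.756 ms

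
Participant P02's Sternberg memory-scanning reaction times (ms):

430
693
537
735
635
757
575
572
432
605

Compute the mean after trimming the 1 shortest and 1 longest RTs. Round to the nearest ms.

598 ms

Sorted: 430, 432, 537, 572, 575, 605, 635, 693, 735, 757
Drop lowest 1 (430) and highest 1 (757)
Remaining (n=8): Σ = 4784, mean = 4784/8 = 598.000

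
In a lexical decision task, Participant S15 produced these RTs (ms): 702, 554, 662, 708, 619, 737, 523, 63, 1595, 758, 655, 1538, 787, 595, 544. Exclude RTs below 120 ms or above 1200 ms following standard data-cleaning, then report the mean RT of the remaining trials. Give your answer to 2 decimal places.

653.67 ms

Excluded: 63, 1538, 1595
Retained (n=12): Σ = 7844
Mean = 7844/12 = 653.6667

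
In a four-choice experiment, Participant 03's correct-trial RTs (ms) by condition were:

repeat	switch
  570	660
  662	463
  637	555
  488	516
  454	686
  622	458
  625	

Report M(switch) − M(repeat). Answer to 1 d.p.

M(repeat) = 4058/7 = 579.714
M(switch) = 3338/6 = 556.333
Difference = 556.333 − 579.714 = -23.381 ms

-23.4 ms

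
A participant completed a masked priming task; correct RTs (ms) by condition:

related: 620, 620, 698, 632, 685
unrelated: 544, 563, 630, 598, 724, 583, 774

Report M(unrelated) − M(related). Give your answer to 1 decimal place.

-20.1 ms

M(related) = 3255/5 = 651.000
M(unrelated) = 4416/7 = 630.857
Difference = 630.857 − 651.000 = -20.143 ms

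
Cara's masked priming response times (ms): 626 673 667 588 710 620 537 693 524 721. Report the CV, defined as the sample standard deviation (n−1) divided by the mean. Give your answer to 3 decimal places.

n = 10, Σ = 6359, M = 635.9000
Σ(x−M)² = 43284.900; s = √(43284.900/9) = 69.3501
CV = 69.3501 / 635.9000 = 0.10906

0.109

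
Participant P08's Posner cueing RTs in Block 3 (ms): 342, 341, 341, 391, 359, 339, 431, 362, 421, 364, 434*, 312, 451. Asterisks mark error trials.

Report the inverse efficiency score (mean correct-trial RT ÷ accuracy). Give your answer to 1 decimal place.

Correct trials (n=12): 342, 341, 341, 391, 359, 339, 431, 362, 421, 364, 312, 451
Mean correct RT = 4454/12 = 371.1667 ms
Proportion correct = 12/13
IES = 371.1667 / (12/13) = 402.097 ms

402.1 ms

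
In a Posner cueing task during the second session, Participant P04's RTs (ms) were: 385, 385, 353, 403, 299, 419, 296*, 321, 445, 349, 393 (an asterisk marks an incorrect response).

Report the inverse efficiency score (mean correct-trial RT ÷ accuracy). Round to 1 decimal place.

Correct trials (n=10): 385, 385, 353, 403, 299, 419, 321, 445, 349, 393
Mean correct RT = 3752/10 = 375.2000 ms
Proportion correct = 10/11
IES = 375.2000 / (10/11) = 412.720 ms

412.7 ms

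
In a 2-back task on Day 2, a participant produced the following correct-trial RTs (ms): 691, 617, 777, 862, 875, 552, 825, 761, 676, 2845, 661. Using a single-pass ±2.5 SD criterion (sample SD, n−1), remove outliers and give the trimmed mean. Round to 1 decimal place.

729.7 ms

n = 11, ΣRT = 10142, M = 922.000
Σ(x−M)² = 4172016.00; s = √(4172016.00/10) = 645.911
Cutoffs: 922.000 ± 2.5·645.911 → [-692.8, 2536.8]
Outside: 2845 → excluded.
Retained (n=10): Σ = 7297, mean = 7297/10 = 729.700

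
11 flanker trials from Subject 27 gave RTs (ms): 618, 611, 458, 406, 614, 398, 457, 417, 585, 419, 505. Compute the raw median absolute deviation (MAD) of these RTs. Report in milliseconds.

52 ms

Sorted: 398, 406, 417, 419, 457, 458, 505, 585, 611, 614, 618 → median = 458
|x − 458|: 160, 153, 0, 52, 156, 60, 1, 41, 127, 39, 47
Sorted deviations: 0, 1, 39, 41, 47, 52, 60, 127, 153, 156, 160 → MAD = 52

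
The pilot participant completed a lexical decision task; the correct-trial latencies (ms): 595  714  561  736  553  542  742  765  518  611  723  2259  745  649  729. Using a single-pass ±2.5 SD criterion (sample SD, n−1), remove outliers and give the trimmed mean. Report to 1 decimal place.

655.9 ms

n = 15, ΣRT = 11442, M = 762.800
Σ(x−M)² = 2502764.40; s = √(2502764.40/14) = 422.811
Cutoffs: 762.800 ± 2.5·422.811 → [-294.2, 1819.8]
Outside: 2259 → excluded.
Retained (n=14): Σ = 9183, mean = 9183/14 = 655.929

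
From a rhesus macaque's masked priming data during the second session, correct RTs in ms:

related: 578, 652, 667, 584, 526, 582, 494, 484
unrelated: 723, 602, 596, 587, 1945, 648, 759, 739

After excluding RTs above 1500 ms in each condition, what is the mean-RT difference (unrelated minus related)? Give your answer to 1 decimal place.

94.0 ms

unrelated: exclude 1945
M(related) = 4567/8 = 570.875
M(unrelated) = 4654/7 = 664.857
Difference = 664.857 − 570.875 = 93.982 ms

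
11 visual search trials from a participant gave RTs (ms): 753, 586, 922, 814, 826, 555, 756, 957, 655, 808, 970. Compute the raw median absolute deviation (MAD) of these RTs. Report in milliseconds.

114 ms

Sorted: 555, 586, 655, 753, 756, 808, 814, 826, 922, 957, 970 → median = 808
|x − 808|: 55, 222, 114, 6, 18, 253, 52, 149, 153, 0, 162
Sorted deviations: 0, 6, 18, 52, 55, 114, 149, 153, 162, 222, 253 → MAD = 114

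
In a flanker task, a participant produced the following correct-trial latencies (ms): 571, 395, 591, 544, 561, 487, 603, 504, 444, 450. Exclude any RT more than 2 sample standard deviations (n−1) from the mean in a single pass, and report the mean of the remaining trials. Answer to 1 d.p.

n = 10, ΣRT = 5150, M = 515.000
Σ(x−M)² = 44184.00; s = √(44184.00/9) = 70.067
Cutoffs: 515.000 ± 2·70.067 → [374.9, 655.1]
No RTs fall outside the cutoffs; all 10 retained. Mean = 5150/10 = 515.000

515.0 ms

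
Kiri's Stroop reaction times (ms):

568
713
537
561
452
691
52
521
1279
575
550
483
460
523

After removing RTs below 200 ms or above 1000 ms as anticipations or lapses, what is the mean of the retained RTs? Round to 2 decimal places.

Excluded: 52, 1279
Retained (n=12): Σ = 6634
Mean = 6634/12 = 552.8333

552.83 ms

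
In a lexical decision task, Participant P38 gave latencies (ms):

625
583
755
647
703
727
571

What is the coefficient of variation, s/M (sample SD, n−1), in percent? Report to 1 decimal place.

n = 7, Σ = 4611, M = 658.7143
Σ(x−M)² = 30595.429; s = √(30595.429/6) = 71.4089
CV = 71.4089 / 658.7143 = 0.10841 = 10.841%

10.8%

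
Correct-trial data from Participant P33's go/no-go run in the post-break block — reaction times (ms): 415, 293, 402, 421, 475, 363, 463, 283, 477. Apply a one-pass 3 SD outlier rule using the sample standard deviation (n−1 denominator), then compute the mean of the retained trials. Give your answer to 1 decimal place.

n = 9, ΣRT = 3592, M = 399.111
Σ(x−M)² = 42692.89; s = √(42692.89/8) = 73.052
Cutoffs: 399.111 ± 3·73.052 → [180.0, 618.3]
No RTs fall outside the cutoffs; all 9 retained. Mean = 3592/9 = 399.111

399.1 ms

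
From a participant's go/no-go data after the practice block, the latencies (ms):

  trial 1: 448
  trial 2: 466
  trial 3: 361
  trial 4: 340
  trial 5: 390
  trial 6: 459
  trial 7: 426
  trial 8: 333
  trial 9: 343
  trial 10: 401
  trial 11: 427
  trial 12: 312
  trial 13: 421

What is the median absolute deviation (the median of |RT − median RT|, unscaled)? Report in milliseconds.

47 ms

Sorted: 312, 333, 340, 343, 361, 390, 401, 421, 426, 427, 448, 459, 466 → median = 401
|x − 401|: 47, 65, 40, 61, 11, 58, 25, 68, 58, 0, 26, 89, 20
Sorted deviations: 0, 11, 20, 25, 26, 40, 47, 58, 58, 61, 65, 68, 89 → MAD = 47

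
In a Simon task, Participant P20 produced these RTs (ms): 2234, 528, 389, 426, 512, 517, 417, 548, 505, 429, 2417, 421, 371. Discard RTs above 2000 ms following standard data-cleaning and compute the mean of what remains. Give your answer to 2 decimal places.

460.27 ms

Excluded: 2234, 2417
Retained (n=11): Σ = 5063
Mean = 5063/11 = 460.2727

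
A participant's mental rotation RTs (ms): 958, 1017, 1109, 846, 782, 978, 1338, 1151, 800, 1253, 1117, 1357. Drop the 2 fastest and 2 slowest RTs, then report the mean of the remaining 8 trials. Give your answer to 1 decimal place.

1053.6 ms

Sorted: 782, 800, 846, 958, 978, 1017, 1109, 1117, 1151, 1253, 1338, 1357
Drop lowest 2 (782, 800) and highest 2 (1338, 1357)
Remaining (n=8): Σ = 8429, mean = 8429/8 = 1053.625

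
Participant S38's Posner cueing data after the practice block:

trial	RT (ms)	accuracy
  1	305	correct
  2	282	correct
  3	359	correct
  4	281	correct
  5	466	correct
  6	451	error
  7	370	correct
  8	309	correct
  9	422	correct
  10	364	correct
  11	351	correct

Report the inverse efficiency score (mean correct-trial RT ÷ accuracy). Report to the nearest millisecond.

386 ms

Correct trials (n=10): 305, 282, 359, 281, 466, 370, 309, 422, 364, 351
Mean correct RT = 3509/10 = 350.9000 ms
Proportion correct = 10/11
IES = 350.9000 / (10/11) = 385.990 ms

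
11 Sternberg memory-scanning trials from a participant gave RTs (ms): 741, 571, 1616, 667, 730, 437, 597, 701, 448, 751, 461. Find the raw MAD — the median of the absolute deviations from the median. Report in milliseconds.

Sorted: 437, 448, 461, 571, 597, 667, 701, 730, 741, 751, 1616 → median = 667
|x − 667|: 74, 96, 949, 0, 63, 230, 70, 34, 219, 84, 206
Sorted deviations: 0, 34, 63, 70, 74, 84, 96, 206, 219, 230, 949 → MAD = 84

84 ms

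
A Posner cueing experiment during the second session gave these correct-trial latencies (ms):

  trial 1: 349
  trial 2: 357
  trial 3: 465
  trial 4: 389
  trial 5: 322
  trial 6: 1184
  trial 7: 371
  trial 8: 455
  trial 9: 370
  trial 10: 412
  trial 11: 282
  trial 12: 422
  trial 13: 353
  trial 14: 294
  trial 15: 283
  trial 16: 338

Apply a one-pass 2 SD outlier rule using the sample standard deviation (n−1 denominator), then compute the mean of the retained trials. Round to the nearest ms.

364 ms

n = 16, ΣRT = 6646, M = 415.375
Σ(x−M)² = 676049.75; s = √(676049.75/15) = 212.297
Cutoffs: 415.375 ± 2·212.297 → [-9.2, 840.0]
Outside: 1184 → excluded.
Retained (n=15): Σ = 5462, mean = 5462/15 = 364.133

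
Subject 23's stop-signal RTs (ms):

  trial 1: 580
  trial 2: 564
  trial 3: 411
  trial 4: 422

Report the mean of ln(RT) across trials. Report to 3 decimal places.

6.190

ln(RT): 6.3630, 6.3351, 6.0186, 6.0450
Σ ln(RT) = 24.7617
Mean = 24.7617/4 = 6.19042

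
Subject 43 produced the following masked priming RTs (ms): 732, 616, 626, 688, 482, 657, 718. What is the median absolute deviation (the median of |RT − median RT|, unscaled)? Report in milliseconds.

41 ms

Sorted: 482, 616, 626, 657, 688, 718, 732 → median = 657
|x − 657|: 75, 41, 31, 31, 175, 0, 61
Sorted deviations: 0, 31, 31, 41, 61, 75, 175 → MAD = 41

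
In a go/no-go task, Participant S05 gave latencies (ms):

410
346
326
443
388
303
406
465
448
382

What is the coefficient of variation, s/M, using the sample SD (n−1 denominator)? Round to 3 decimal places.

0.137

n = 10, Σ = 3917, M = 391.7000
Σ(x−M)² = 26094.100; s = √(26094.100/9) = 53.8456
CV = 53.8456 / 391.7000 = 0.13747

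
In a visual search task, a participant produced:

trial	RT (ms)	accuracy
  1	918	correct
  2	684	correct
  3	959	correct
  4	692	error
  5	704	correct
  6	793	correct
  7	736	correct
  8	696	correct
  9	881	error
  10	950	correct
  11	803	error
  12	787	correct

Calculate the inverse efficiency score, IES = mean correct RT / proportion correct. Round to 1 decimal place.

1070.7 ms

Correct trials (n=9): 918, 684, 959, 704, 793, 736, 696, 950, 787
Mean correct RT = 7227/9 = 803.0000 ms
Proportion correct = 9/12
IES = 803.0000 / (9/12) = 1070.667 ms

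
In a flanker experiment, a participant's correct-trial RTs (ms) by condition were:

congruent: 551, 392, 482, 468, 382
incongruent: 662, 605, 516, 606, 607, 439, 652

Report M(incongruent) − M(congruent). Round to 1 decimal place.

M(congruent) = 2275/5 = 455.000
M(incongruent) = 4087/7 = 583.857
Difference = 583.857 − 455.000 = 128.857 ms

128.9 ms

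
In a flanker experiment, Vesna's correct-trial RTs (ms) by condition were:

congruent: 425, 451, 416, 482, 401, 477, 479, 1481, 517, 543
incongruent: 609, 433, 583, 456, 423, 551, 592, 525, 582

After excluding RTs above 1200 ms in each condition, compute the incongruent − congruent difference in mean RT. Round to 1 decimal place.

congruent: exclude 1481
M(congruent) = 4191/9 = 465.667
M(incongruent) = 4754/9 = 528.222
Difference = 528.222 − 465.667 = 62.556 ms

62.6 ms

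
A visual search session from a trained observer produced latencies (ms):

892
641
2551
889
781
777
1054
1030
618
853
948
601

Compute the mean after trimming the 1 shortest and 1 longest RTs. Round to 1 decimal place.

Sorted: 601, 618, 641, 777, 781, 853, 889, 892, 948, 1030, 1054, 2551
Drop lowest 1 (601) and highest 1 (2551)
Remaining (n=10): Σ = 8483, mean = 8483/10 = 848.300

848.3 ms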